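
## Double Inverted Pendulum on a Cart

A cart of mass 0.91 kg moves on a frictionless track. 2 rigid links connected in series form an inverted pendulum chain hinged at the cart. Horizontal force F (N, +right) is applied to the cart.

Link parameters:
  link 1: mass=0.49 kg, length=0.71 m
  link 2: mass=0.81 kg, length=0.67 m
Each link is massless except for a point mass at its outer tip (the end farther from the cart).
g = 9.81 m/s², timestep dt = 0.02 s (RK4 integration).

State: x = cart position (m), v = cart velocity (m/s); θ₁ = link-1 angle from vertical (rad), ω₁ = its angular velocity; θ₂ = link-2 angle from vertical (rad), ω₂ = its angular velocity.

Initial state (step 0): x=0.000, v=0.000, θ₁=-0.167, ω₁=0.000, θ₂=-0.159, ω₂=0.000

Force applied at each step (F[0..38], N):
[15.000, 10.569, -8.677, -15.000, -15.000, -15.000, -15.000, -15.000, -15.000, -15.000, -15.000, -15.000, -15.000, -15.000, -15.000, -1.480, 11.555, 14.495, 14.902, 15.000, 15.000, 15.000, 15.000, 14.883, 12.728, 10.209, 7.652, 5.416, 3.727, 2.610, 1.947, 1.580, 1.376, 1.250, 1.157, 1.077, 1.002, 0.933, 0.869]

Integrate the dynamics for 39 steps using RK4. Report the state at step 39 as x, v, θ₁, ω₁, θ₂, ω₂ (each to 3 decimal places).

Answer: x=-0.513, v=0.172, θ₁=0.067, ω₁=-0.224, θ₂=0.068, ω₂=-0.145

Derivation:
apply F[0]=+15.000 → step 1: x=0.004, v=0.361, θ₁=-0.173, ω₁=-0.551, θ₂=-0.159, ω₂=0.005
apply F[1]=+10.569 → step 2: x=0.014, v=0.628, θ₁=-0.188, ω₁=-0.977, θ₂=-0.159, ω₂=0.016
apply F[2]=-8.677 → step 3: x=0.025, v=0.495, θ₁=-0.206, ω₁=-0.866, θ₂=-0.158, ω₂=0.048
apply F[3]=-15.000 → step 4: x=0.032, v=0.238, θ₁=-0.221, ω₁=-0.601, θ₂=-0.157, ω₂=0.101
apply F[4]=-15.000 → step 5: x=0.034, v=-0.015, θ₁=-0.230, ω₁=-0.356, θ₂=-0.154, ω₂=0.168
apply F[5]=-15.000 → step 6: x=0.031, v=-0.264, θ₁=-0.235, ω₁=-0.125, θ₂=-0.150, ω₂=0.247
apply F[6]=-15.000 → step 7: x=0.024, v=-0.512, θ₁=-0.235, ω₁=0.100, θ₂=-0.144, ω₂=0.332
apply F[7]=-15.000 → step 8: x=0.011, v=-0.761, θ₁=-0.231, ω₁=0.325, θ₂=-0.137, ω₂=0.422
apply F[8]=-15.000 → step 9: x=-0.007, v=-1.013, θ₁=-0.222, ω₁=0.557, θ₂=-0.127, ω₂=0.512
apply F[9]=-15.000 → step 10: x=-0.030, v=-1.271, θ₁=-0.209, ω₁=0.802, θ₂=-0.116, ω₂=0.599
apply F[10]=-15.000 → step 11: x=-0.058, v=-1.537, θ₁=-0.190, ω₁=1.067, θ₂=-0.103, ω₂=0.680
apply F[11]=-15.000 → step 12: x=-0.091, v=-1.812, θ₁=-0.166, ω₁=1.359, θ₂=-0.089, ω₂=0.750
apply F[12]=-15.000 → step 13: x=-0.130, v=-2.099, θ₁=-0.135, ω₁=1.686, θ₂=-0.073, ω₂=0.804
apply F[13]=-15.000 → step 14: x=-0.175, v=-2.400, θ₁=-0.098, ω₁=2.053, θ₂=-0.057, ω₂=0.841
apply F[14]=-15.000 → step 15: x=-0.226, v=-2.714, θ₁=-0.053, ω₁=2.464, θ₂=-0.040, ω₂=0.856
apply F[15]=-1.480 → step 16: x=-0.281, v=-2.742, θ₁=-0.004, ω₁=2.496, θ₂=-0.023, ω₂=0.855
apply F[16]=+11.555 → step 17: x=-0.333, v=-2.492, θ₁=0.043, ω₁=2.159, θ₂=-0.006, ω₂=0.839
apply F[17]=+14.495 → step 18: x=-0.380, v=-2.187, θ₁=0.082, ω₁=1.769, θ₂=0.011, ω₂=0.802
apply F[18]=+14.902 → step 19: x=-0.421, v=-1.885, θ₁=0.114, ω₁=1.407, θ₂=0.026, ω₂=0.744
apply F[19]=+15.000 → step 20: x=-0.455, v=-1.592, θ₁=0.139, ω₁=1.076, θ₂=0.040, ω₂=0.669
apply F[20]=+15.000 → step 21: x=-0.484, v=-1.308, θ₁=0.157, ω₁=0.772, θ₂=0.053, ω₂=0.582
apply F[21]=+15.000 → step 22: x=-0.508, v=-1.032, θ₁=0.170, ω₁=0.487, θ₂=0.063, ω₂=0.487
apply F[22]=+15.000 → step 23: x=-0.526, v=-0.759, θ₁=0.177, ω₁=0.214, θ₂=0.072, ω₂=0.390
apply F[23]=+14.883 → step 24: x=-0.538, v=-0.492, θ₁=0.178, ω₁=-0.053, θ₂=0.079, ω₂=0.295
apply F[24]=+12.728 → step 25: x=-0.546, v=-0.269, θ₁=0.175, ω₁=-0.263, θ₂=0.084, ω₂=0.209
apply F[25]=+10.209 → step 26: x=-0.549, v=-0.098, θ₁=0.168, ω₁=-0.409, θ₂=0.088, ω₂=0.135
apply F[26]=+7.652 → step 27: x=-0.550, v=0.021, θ₁=0.159, ω₁=-0.494, θ₂=0.090, ω₂=0.073
apply F[27]=+5.416 → step 28: x=-0.549, v=0.097, θ₁=0.149, ω₁=-0.526, θ₂=0.091, ω₂=0.022
apply F[28]=+3.727 → step 29: x=-0.547, v=0.138, θ₁=0.139, ω₁=-0.521, θ₂=0.091, ω₂=-0.019
apply F[29]=+2.610 → step 30: x=-0.544, v=0.159, θ₁=0.129, ω₁=-0.493, θ₂=0.090, ω₂=-0.052
apply F[30]=+1.947 → step 31: x=-0.540, v=0.168, θ₁=0.119, ω₁=-0.456, θ₂=0.089, ω₂=-0.078
apply F[31]=+1.580 → step 32: x=-0.537, v=0.171, θ₁=0.110, ω₁=-0.417, θ₂=0.087, ω₂=-0.099
apply F[32]=+1.376 → step 33: x=-0.534, v=0.172, θ₁=0.102, ω₁=-0.380, θ₂=0.085, ω₂=-0.115
apply F[33]=+1.250 → step 34: x=-0.530, v=0.172, θ₁=0.095, ω₁=-0.346, θ₂=0.082, ω₂=-0.126
apply F[34]=+1.157 → step 35: x=-0.527, v=0.173, θ₁=0.089, ω₁=-0.316, θ₂=0.080, ω₂=-0.135
apply F[35]=+1.077 → step 36: x=-0.523, v=0.173, θ₁=0.083, ω₁=-0.289, θ₂=0.077, ω₂=-0.140
apply F[36]=+1.002 → step 37: x=-0.520, v=0.172, θ₁=0.077, ω₁=-0.265, θ₂=0.074, ω₂=-0.143
apply F[37]=+0.933 → step 38: x=-0.516, v=0.172, θ₁=0.072, ω₁=-0.243, θ₂=0.071, ω₂=-0.145
apply F[38]=+0.869 → step 39: x=-0.513, v=0.172, θ₁=0.067, ω₁=-0.224, θ₂=0.068, ω₂=-0.145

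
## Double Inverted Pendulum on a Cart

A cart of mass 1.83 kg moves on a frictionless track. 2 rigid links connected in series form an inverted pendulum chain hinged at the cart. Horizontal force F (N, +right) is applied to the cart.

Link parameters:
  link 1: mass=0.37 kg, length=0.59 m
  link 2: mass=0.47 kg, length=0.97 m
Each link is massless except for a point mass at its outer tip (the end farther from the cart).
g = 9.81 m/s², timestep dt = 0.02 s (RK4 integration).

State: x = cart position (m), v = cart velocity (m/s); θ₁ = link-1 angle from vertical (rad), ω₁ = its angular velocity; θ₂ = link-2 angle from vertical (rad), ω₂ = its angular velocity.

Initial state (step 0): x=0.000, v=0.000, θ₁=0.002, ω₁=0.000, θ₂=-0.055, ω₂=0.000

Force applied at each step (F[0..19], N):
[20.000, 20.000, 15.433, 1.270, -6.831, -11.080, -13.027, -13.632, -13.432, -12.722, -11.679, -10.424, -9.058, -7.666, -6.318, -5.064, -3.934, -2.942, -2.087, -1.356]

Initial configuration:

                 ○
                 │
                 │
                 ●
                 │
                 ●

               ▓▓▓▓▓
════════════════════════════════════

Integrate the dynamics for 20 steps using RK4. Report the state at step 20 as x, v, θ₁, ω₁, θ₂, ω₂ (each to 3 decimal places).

apply F[0]=+20.000 → step 1: x=0.002, v=0.219, θ₁=-0.001, ω₁=-0.347, θ₂=-0.055, ω₂=-0.026
apply F[1]=+20.000 → step 2: x=0.009, v=0.438, θ₁=-0.012, ω₁=-0.700, θ₂=-0.056, ω₂=-0.048
apply F[2]=+15.433 → step 3: x=0.019, v=0.608, θ₁=-0.029, ω₁=-0.980, θ₂=-0.057, ω₂=-0.063
apply F[3]=+1.270 → step 4: x=0.032, v=0.625, θ₁=-0.049, ω₁=-1.015, θ₂=-0.058, ω₂=-0.072
apply F[4]=-6.831 → step 5: x=0.043, v=0.555, θ₁=-0.068, ω₁=-0.916, θ₂=-0.060, ω₂=-0.072
apply F[5]=-11.080 → step 6: x=0.053, v=0.441, θ₁=-0.085, ω₁=-0.755, θ₂=-0.061, ω₂=-0.065
apply F[6]=-13.027 → step 7: x=0.061, v=0.307, θ₁=-0.098, ω₁=-0.572, θ₂=-0.062, ω₂=-0.051
apply F[7]=-13.632 → step 8: x=0.066, v=0.168, θ₁=-0.107, ω₁=-0.389, θ₂=-0.063, ω₂=-0.031
apply F[8]=-13.432 → step 9: x=0.068, v=0.032, θ₁=-0.113, ω₁=-0.218, θ₂=-0.064, ω₂=-0.008
apply F[9]=-12.722 → step 10: x=0.067, v=-0.096, θ₁=-0.116, ω₁=-0.064, θ₂=-0.064, ω₂=0.017
apply F[10]=-11.679 → step 11: x=0.064, v=-0.213, θ₁=-0.116, ω₁=0.070, θ₂=-0.063, ω₂=0.042
apply F[11]=-10.424 → step 12: x=0.059, v=-0.316, θ₁=-0.114, ω₁=0.182, θ₂=-0.062, ω₂=0.068
apply F[12]=-9.058 → step 13: x=0.051, v=-0.404, θ₁=-0.109, ω₁=0.273, θ₂=-0.060, ω₂=0.092
apply F[13]=-7.666 → step 14: x=0.042, v=-0.478, θ₁=-0.103, ω₁=0.342, θ₂=-0.058, ω₂=0.114
apply F[14]=-6.318 → step 15: x=0.032, v=-0.538, θ₁=-0.096, ω₁=0.392, θ₂=-0.056, ω₂=0.133
apply F[15]=-5.064 → step 16: x=0.021, v=-0.585, θ₁=-0.088, ω₁=0.425, θ₂=-0.053, ω₂=0.151
apply F[16]=-3.934 → step 17: x=0.009, v=-0.621, θ₁=-0.079, ω₁=0.444, θ₂=-0.050, ω₂=0.165
apply F[17]=-2.942 → step 18: x=-0.004, v=-0.646, θ₁=-0.070, ω₁=0.451, θ₂=-0.046, ω₂=0.177
apply F[18]=-2.087 → step 19: x=-0.017, v=-0.663, θ₁=-0.061, ω₁=0.450, θ₂=-0.043, ω₂=0.187
apply F[19]=-1.356 → step 20: x=-0.030, v=-0.673, θ₁=-0.052, ω₁=0.441, θ₂=-0.039, ω₂=0.194

Answer: x=-0.030, v=-0.673, θ₁=-0.052, ω₁=0.441, θ₂=-0.039, ω₂=0.194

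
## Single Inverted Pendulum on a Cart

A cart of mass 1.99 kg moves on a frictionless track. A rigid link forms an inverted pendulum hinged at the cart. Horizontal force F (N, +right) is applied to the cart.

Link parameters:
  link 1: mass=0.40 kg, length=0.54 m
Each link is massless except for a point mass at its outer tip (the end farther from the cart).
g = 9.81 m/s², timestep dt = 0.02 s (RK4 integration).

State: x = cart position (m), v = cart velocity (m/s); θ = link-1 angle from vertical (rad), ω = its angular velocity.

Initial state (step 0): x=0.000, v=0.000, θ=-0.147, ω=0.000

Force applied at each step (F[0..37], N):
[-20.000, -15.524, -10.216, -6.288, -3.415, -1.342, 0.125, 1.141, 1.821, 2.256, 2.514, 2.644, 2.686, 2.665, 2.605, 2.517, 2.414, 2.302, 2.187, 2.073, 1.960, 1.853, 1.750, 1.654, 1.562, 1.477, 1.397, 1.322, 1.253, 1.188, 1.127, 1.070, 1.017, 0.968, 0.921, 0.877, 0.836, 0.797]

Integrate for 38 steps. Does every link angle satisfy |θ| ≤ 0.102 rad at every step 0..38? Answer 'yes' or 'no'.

Answer: no

Derivation:
apply F[0]=-20.000 → step 1: x=-0.002, v=-0.195, θ=-0.144, ω=0.304
apply F[1]=-15.524 → step 2: x=-0.007, v=-0.345, θ=-0.136, ω=0.528
apply F[2]=-10.216 → step 3: x=-0.015, v=-0.442, θ=-0.124, ω=0.660
apply F[3]=-6.288 → step 4: x=-0.025, v=-0.501, θ=-0.110, ω=0.725
apply F[4]=-3.415 → step 5: x=-0.035, v=-0.531, θ=-0.095, ω=0.744
apply F[5]=-1.342 → step 6: x=-0.046, v=-0.541, θ=-0.081, ω=0.730
apply F[6]=+0.125 → step 7: x=-0.056, v=-0.537, θ=-0.066, ω=0.696
apply F[7]=+1.141 → step 8: x=-0.067, v=-0.523, θ=-0.053, ω=0.649
apply F[8]=+1.821 → step 9: x=-0.077, v=-0.503, θ=-0.040, ω=0.595
apply F[9]=+2.256 → step 10: x=-0.087, v=-0.479, θ=-0.029, ω=0.538
apply F[10]=+2.514 → step 11: x=-0.096, v=-0.453, θ=-0.019, ω=0.481
apply F[11]=+2.644 → step 12: x=-0.105, v=-0.426, θ=-0.010, ω=0.426
apply F[12]=+2.686 → step 13: x=-0.113, v=-0.399, θ=-0.002, ω=0.373
apply F[13]=+2.665 → step 14: x=-0.121, v=-0.372, θ=0.005, ω=0.324
apply F[14]=+2.605 → step 15: x=-0.128, v=-0.346, θ=0.011, ω=0.279
apply F[15]=+2.517 → step 16: x=-0.135, v=-0.321, θ=0.016, ω=0.238
apply F[16]=+2.414 → step 17: x=-0.141, v=-0.298, θ=0.021, ω=0.202
apply F[17]=+2.302 → step 18: x=-0.147, v=-0.275, θ=0.024, ω=0.169
apply F[18]=+2.187 → step 19: x=-0.152, v=-0.254, θ=0.027, ω=0.139
apply F[19]=+2.073 → step 20: x=-0.157, v=-0.235, θ=0.030, ω=0.113
apply F[20]=+1.960 → step 21: x=-0.162, v=-0.216, θ=0.032, ω=0.090
apply F[21]=+1.853 → step 22: x=-0.166, v=-0.199, θ=0.034, ω=0.070
apply F[22]=+1.750 → step 23: x=-0.170, v=-0.183, θ=0.035, ω=0.053
apply F[23]=+1.654 → step 24: x=-0.173, v=-0.168, θ=0.036, ω=0.037
apply F[24]=+1.562 → step 25: x=-0.176, v=-0.153, θ=0.036, ω=0.024
apply F[25]=+1.477 → step 26: x=-0.179, v=-0.140, θ=0.037, ω=0.013
apply F[26]=+1.397 → step 27: x=-0.182, v=-0.127, θ=0.037, ω=0.003
apply F[27]=+1.322 → step 28: x=-0.184, v=-0.115, θ=0.037, ω=-0.006
apply F[28]=+1.253 → step 29: x=-0.187, v=-0.104, θ=0.037, ω=-0.013
apply F[29]=+1.188 → step 30: x=-0.189, v=-0.094, θ=0.036, ω=-0.019
apply F[30]=+1.127 → step 31: x=-0.190, v=-0.084, θ=0.036, ω=-0.024
apply F[31]=+1.070 → step 32: x=-0.192, v=-0.075, θ=0.035, ω=-0.029
apply F[32]=+1.017 → step 33: x=-0.193, v=-0.066, θ=0.035, ω=-0.032
apply F[33]=+0.968 → step 34: x=-0.195, v=-0.057, θ=0.034, ω=-0.035
apply F[34]=+0.921 → step 35: x=-0.196, v=-0.049, θ=0.033, ω=-0.038
apply F[35]=+0.877 → step 36: x=-0.197, v=-0.042, θ=0.033, ω=-0.040
apply F[36]=+0.836 → step 37: x=-0.197, v=-0.035, θ=0.032, ω=-0.041
apply F[37]=+0.797 → step 38: x=-0.198, v=-0.028, θ=0.031, ω=-0.042
Max |angle| over trajectory = 0.147 rad; bound = 0.102 → exceeded.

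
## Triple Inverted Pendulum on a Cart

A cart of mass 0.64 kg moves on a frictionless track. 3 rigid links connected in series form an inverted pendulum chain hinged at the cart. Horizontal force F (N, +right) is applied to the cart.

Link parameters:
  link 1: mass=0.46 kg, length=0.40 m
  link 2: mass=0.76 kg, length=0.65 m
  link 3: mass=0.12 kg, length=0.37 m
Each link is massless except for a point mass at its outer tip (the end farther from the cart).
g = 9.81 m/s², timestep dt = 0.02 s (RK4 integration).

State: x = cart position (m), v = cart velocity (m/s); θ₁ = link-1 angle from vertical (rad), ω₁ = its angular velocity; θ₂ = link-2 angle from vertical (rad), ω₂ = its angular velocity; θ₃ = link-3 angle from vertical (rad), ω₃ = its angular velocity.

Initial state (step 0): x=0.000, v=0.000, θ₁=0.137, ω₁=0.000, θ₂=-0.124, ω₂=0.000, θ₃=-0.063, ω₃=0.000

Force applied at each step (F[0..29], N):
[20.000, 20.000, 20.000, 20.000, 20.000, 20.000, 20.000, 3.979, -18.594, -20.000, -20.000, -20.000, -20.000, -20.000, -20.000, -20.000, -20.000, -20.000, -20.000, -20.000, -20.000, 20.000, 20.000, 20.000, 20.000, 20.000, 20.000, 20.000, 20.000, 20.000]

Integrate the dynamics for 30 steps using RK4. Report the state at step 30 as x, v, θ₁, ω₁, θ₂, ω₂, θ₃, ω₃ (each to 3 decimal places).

Answer: x=0.246, v=2.948, θ₁=-6.555, ω₁=-20.441, θ₂=-2.999, ω₂=-11.085, θ₃=-0.378, ω₃=-5.904

Derivation:
apply F[0]=+20.000 → step 1: x=0.006, v=0.559, θ₁=0.127, ω₁=-1.041, θ₂=-0.127, ω₂=-0.274, θ₃=-0.063, ω₃=0.044
apply F[1]=+20.000 → step 2: x=0.022, v=1.134, θ₁=0.095, ω₁=-2.176, θ₂=-0.135, ω₂=-0.508, θ₃=-0.061, ω₃=0.088
apply F[2]=+20.000 → step 3: x=0.051, v=1.735, θ₁=0.038, ω₁=-3.492, θ₂=-0.147, ω₂=-0.657, θ₃=-0.059, ω₃=0.126
apply F[3]=+20.000 → step 4: x=0.092, v=2.358, θ₁=-0.046, ω₁=-5.015, θ₂=-0.160, ω₂=-0.691, θ₃=-0.056, ω₃=0.137
apply F[4]=+20.000 → step 5: x=0.145, v=2.950, θ₁=-0.162, ω₁=-6.570, θ₂=-0.174, ω₂=-0.655, θ₃=-0.054, ω₃=0.088
apply F[5]=+20.000 → step 6: x=0.209, v=3.412, θ₁=-0.306, ω₁=-7.719, θ₂=-0.187, ω₂=-0.729, θ₃=-0.053, ω₃=-0.044
apply F[6]=+20.000 → step 7: x=0.281, v=3.708, θ₁=-0.467, ω₁=-8.215, θ₂=-0.205, ω₂=-1.071, θ₃=-0.056, ω₃=-0.225
apply F[7]=+3.979 → step 8: x=0.353, v=3.573, θ₁=-0.627, ω₁=-7.822, θ₂=-0.229, ω₂=-1.408, θ₃=-0.062, ω₃=-0.340
apply F[8]=-18.594 → step 9: x=0.419, v=3.031, θ₁=-0.776, ω₁=-7.142, θ₂=-0.257, ω₂=-1.350, θ₃=-0.068, ω₃=-0.330
apply F[9]=-20.000 → step 10: x=0.475, v=2.520, θ₁=-0.915, ω₁=-6.801, θ₂=-0.283, ω₂=-1.175, θ₃=-0.075, ω₃=-0.297
apply F[10]=-20.000 → step 11: x=0.520, v=2.034, θ₁=-1.050, ω₁=-6.706, θ₂=-0.304, ω₂=-0.950, θ₃=-0.080, ω₃=-0.259
apply F[11]=-20.000 → step 12: x=0.556, v=1.552, θ₁=-1.184, ω₁=-6.789, θ₂=-0.320, ω₂=-0.707, θ₃=-0.085, ω₃=-0.224
apply F[12]=-20.000 → step 13: x=0.582, v=1.059, θ₁=-1.322, ω₁=-7.016, θ₂=-0.332, ω₂=-0.472, θ₃=-0.089, ω₃=-0.196
apply F[13]=-20.000 → step 14: x=0.598, v=0.543, θ₁=-1.466, ω₁=-7.376, θ₂=-0.340, ω₂=-0.268, θ₃=-0.093, ω₃=-0.176
apply F[14]=-20.000 → step 15: x=0.604, v=-0.009, θ₁=-1.618, ω₁=-7.883, θ₂=-0.343, ω₂=-0.123, θ₃=-0.096, ω₃=-0.167
apply F[15]=-20.000 → step 16: x=0.598, v=-0.611, θ₁=-1.782, ω₁=-8.575, θ₂=-0.345, ω₂=-0.075, θ₃=-0.100, ω₃=-0.165
apply F[16]=-20.000 → step 17: x=0.579, v=-1.283, θ₁=-1.963, ω₁=-9.540, θ₂=-0.347, ω₂=-0.182, θ₃=-0.103, ω₃=-0.165
apply F[17]=-20.000 → step 18: x=0.546, v=-2.062, θ₁=-2.167, ω₁=-10.954, θ₂=-0.354, ω₂=-0.556, θ₃=-0.106, ω₃=-0.155
apply F[18]=-20.000 → step 19: x=0.495, v=-3.015, θ₁=-2.406, ω₁=-13.200, θ₂=-0.373, ω₂=-1.439, θ₃=-0.109, ω₃=-0.099
apply F[19]=-20.000 → step 20: x=0.423, v=-4.254, θ₁=-2.706, ω₁=-17.162, θ₂=-0.419, ω₂=-3.474, θ₃=-0.109, ω₃=0.157
apply F[20]=-20.000 → step 21: x=0.324, v=-5.585, θ₁=-3.114, ω₁=-23.898, θ₂=-0.530, ω₂=-8.306, θ₃=-0.097, ω₃=1.476
apply F[21]=+20.000 → step 22: x=0.226, v=-3.900, θ₁=-3.598, ω₁=-23.222, θ₂=-0.753, ω₂=-13.233, θ₃=-0.037, ω₃=4.299
apply F[22]=+20.000 → step 23: x=0.168, v=-2.099, θ₁=-4.023, ω₁=-19.538, θ₂=-1.031, ω₂=-14.220, θ₃=0.055, ω₃=4.391
apply F[23]=+20.000 → step 24: x=0.137, v=-1.061, θ₁=-4.391, ω₁=-17.520, θ₂=-1.317, ω₂=-14.281, θ₃=0.125, ω₃=2.459
apply F[24]=+20.000 → step 25: x=0.123, v=-0.386, θ₁=-4.731, ω₁=-16.619, θ₂=-1.602, ω₂=-14.291, θ₃=0.149, ω₃=-0.160
apply F[25]=+20.000 → step 26: x=0.120, v=0.142, θ₁=-5.061, ω₁=-16.416, θ₂=-1.889, ω₂=-14.354, θ₃=0.118, ω₃=-2.883
apply F[26]=+20.000 → step 27: x=0.129, v=0.677, θ₁=-5.392, ω₁=-16.879, θ₂=-2.177, ω₂=-14.441, θ₃=0.035, ω₃=-5.382
apply F[27]=+20.000 → step 28: x=0.149, v=1.434, θ₁=-5.742, ω₁=-18.369, θ₂=-2.466, ω₂=-14.431, θ₃=-0.093, ω₃=-7.244
apply F[28]=+20.000 → step 29: x=0.189, v=2.559, θ₁=-6.135, ω₁=-20.853, θ₂=-2.749, ω₂=-13.670, θ₃=-0.244, ω₃=-7.447
apply F[29]=+20.000 → step 30: x=0.246, v=2.948, θ₁=-6.555, ω₁=-20.441, θ₂=-2.999, ω₂=-11.085, θ₃=-0.378, ω₃=-5.904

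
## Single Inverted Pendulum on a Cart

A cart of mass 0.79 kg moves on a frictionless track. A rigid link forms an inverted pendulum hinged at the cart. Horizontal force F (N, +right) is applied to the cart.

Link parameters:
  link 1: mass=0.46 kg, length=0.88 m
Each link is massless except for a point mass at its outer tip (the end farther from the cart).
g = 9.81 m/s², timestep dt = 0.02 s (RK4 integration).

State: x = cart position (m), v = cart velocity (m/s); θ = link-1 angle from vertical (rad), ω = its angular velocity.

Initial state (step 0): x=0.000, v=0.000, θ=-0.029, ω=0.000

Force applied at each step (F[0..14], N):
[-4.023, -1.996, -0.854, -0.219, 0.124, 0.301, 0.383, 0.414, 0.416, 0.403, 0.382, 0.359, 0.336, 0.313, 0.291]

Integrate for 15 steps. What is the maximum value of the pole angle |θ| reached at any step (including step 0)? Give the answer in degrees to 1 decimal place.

apply F[0]=-4.023 → step 1: x=-0.001, v=-0.099, θ=-0.028, ω=0.106
apply F[1]=-1.996 → step 2: x=-0.003, v=-0.146, θ=-0.025, ω=0.153
apply F[2]=-0.854 → step 3: x=-0.007, v=-0.165, θ=-0.022, ω=0.170
apply F[3]=-0.219 → step 4: x=-0.010, v=-0.168, θ=-0.019, ω=0.169
apply F[4]=+0.124 → step 5: x=-0.013, v=-0.163, θ=-0.015, ω=0.159
apply F[5]=+0.301 → step 6: x=-0.016, v=-0.154, θ=-0.012, ω=0.146
apply F[6]=+0.383 → step 7: x=-0.019, v=-0.143, θ=-0.010, ω=0.131
apply F[7]=+0.414 → step 8: x=-0.022, v=-0.131, θ=-0.007, ω=0.116
apply F[8]=+0.416 → step 9: x=-0.025, v=-0.120, θ=-0.005, ω=0.102
apply F[9]=+0.403 → step 10: x=-0.027, v=-0.110, θ=-0.003, ω=0.089
apply F[10]=+0.382 → step 11: x=-0.029, v=-0.100, θ=-0.001, ω=0.077
apply F[11]=+0.359 → step 12: x=-0.031, v=-0.090, θ=-0.000, ω=0.066
apply F[12]=+0.336 → step 13: x=-0.033, v=-0.082, θ=0.001, ω=0.057
apply F[13]=+0.313 → step 14: x=-0.034, v=-0.074, θ=0.002, ω=0.048
apply F[14]=+0.291 → step 15: x=-0.036, v=-0.067, θ=0.003, ω=0.041
Max |angle| over trajectory = 0.029 rad = 1.7°.

Answer: 1.7°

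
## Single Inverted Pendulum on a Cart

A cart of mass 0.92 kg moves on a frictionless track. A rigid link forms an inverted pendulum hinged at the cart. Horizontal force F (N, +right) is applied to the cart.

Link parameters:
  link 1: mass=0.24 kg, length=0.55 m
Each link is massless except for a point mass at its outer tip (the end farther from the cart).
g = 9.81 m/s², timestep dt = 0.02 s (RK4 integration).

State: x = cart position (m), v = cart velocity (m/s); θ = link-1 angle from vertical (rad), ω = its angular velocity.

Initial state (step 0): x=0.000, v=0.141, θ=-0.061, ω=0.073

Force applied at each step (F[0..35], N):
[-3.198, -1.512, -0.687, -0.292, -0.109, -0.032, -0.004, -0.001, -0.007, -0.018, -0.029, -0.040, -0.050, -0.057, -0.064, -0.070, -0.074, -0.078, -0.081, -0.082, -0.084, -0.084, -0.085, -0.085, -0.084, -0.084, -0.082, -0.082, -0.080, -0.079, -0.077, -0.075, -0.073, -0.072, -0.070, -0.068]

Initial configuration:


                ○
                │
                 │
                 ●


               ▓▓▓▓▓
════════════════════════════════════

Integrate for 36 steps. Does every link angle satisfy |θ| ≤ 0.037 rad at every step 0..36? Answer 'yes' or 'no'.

apply F[0]=-3.198 → step 1: x=0.002, v=0.075, θ=-0.059, ω=0.172
apply F[1]=-1.512 → step 2: x=0.003, v=0.045, θ=-0.055, ω=0.206
apply F[2]=-0.687 → step 3: x=0.004, v=0.032, θ=-0.051, ω=0.210
apply F[3]=-0.292 → step 4: x=0.005, v=0.029, θ=-0.047, ω=0.199
apply F[4]=-0.109 → step 5: x=0.005, v=0.028, θ=-0.043, ω=0.184
apply F[5]=-0.032 → step 6: x=0.006, v=0.030, θ=-0.039, ω=0.167
apply F[6]=-0.004 → step 7: x=0.006, v=0.032, θ=-0.036, ω=0.150
apply F[7]=-0.001 → step 8: x=0.007, v=0.033, θ=-0.033, ω=0.134
apply F[8]=-0.007 → step 9: x=0.008, v=0.035, θ=-0.031, ω=0.120
apply F[9]=-0.018 → step 10: x=0.009, v=0.036, θ=-0.028, ω=0.108
apply F[10]=-0.029 → step 11: x=0.009, v=0.037, θ=-0.026, ω=0.097
apply F[11]=-0.040 → step 12: x=0.010, v=0.037, θ=-0.024, ω=0.087
apply F[12]=-0.050 → step 13: x=0.011, v=0.037, θ=-0.023, ω=0.078
apply F[13]=-0.057 → step 14: x=0.011, v=0.037, θ=-0.021, ω=0.070
apply F[14]=-0.064 → step 15: x=0.012, v=0.037, θ=-0.020, ω=0.064
apply F[15]=-0.070 → step 16: x=0.013, v=0.036, θ=-0.019, ω=0.058
apply F[16]=-0.074 → step 17: x=0.014, v=0.036, θ=-0.018, ω=0.052
apply F[17]=-0.078 → step 18: x=0.014, v=0.035, θ=-0.017, ω=0.048
apply F[18]=-0.081 → step 19: x=0.015, v=0.034, θ=-0.016, ω=0.044
apply F[19]=-0.082 → step 20: x=0.016, v=0.033, θ=-0.015, ω=0.040
apply F[20]=-0.084 → step 21: x=0.016, v=0.032, θ=-0.014, ω=0.037
apply F[21]=-0.084 → step 22: x=0.017, v=0.031, θ=-0.013, ω=0.034
apply F[22]=-0.085 → step 23: x=0.018, v=0.030, θ=-0.013, ω=0.031
apply F[23]=-0.085 → step 24: x=0.018, v=0.028, θ=-0.012, ω=0.029
apply F[24]=-0.084 → step 25: x=0.019, v=0.027, θ=-0.012, ω=0.027
apply F[25]=-0.084 → step 26: x=0.019, v=0.026, θ=-0.011, ω=0.025
apply F[26]=-0.082 → step 27: x=0.020, v=0.025, θ=-0.011, ω=0.024
apply F[27]=-0.082 → step 28: x=0.020, v=0.023, θ=-0.010, ω=0.022
apply F[28]=-0.080 → step 29: x=0.021, v=0.022, θ=-0.010, ω=0.021
apply F[29]=-0.079 → step 30: x=0.021, v=0.021, θ=-0.009, ω=0.020
apply F[30]=-0.077 → step 31: x=0.022, v=0.020, θ=-0.009, ω=0.018
apply F[31]=-0.075 → step 32: x=0.022, v=0.019, θ=-0.009, ω=0.017
apply F[32]=-0.073 → step 33: x=0.022, v=0.017, θ=-0.008, ω=0.017
apply F[33]=-0.072 → step 34: x=0.023, v=0.016, θ=-0.008, ω=0.016
apply F[34]=-0.070 → step 35: x=0.023, v=0.015, θ=-0.008, ω=0.015
apply F[35]=-0.068 → step 36: x=0.023, v=0.014, θ=-0.007, ω=0.014
Max |angle| over trajectory = 0.061 rad; bound = 0.037 → exceeded.

Answer: no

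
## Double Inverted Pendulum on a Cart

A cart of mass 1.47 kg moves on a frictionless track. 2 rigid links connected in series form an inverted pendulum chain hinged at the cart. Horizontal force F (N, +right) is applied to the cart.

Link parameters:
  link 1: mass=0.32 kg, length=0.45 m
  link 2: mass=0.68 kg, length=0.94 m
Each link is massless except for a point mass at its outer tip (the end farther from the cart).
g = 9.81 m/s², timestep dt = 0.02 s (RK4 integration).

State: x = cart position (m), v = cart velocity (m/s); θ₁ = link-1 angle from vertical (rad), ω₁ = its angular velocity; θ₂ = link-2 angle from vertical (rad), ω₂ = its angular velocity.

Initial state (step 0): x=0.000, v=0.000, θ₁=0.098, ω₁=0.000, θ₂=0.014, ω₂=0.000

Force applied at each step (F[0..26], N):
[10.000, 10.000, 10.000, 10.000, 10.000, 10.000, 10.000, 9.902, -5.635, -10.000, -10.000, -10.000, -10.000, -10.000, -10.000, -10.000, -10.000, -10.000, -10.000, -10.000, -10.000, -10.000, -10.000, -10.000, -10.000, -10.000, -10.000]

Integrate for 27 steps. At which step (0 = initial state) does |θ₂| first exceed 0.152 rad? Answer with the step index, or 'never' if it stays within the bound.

apply F[0]=+10.000 → step 1: x=0.001, v=0.123, θ₁=0.097, ω₁=-0.148, θ₂=0.013, ω₂=-0.057
apply F[1]=+10.000 → step 2: x=0.005, v=0.246, θ₁=0.092, ω₁=-0.301, θ₂=0.012, ω₂=-0.112
apply F[2]=+10.000 → step 3: x=0.011, v=0.369, θ₁=0.084, ω₁=-0.462, θ₂=0.009, ω₂=-0.164
apply F[3]=+10.000 → step 4: x=0.020, v=0.495, θ₁=0.073, ω₁=-0.638, θ₂=0.005, ω₂=-0.212
apply F[4]=+10.000 → step 5: x=0.031, v=0.622, θ₁=0.059, ω₁=-0.832, θ₂=0.001, ω₂=-0.254
apply F[5]=+10.000 → step 6: x=0.045, v=0.751, θ₁=0.040, ω₁=-1.051, θ₂=-0.005, ω₂=-0.287
apply F[6]=+10.000 → step 7: x=0.061, v=0.884, θ₁=0.017, ω₁=-1.300, θ₂=-0.011, ω₂=-0.310
apply F[7]=+9.902 → step 8: x=0.080, v=1.018, θ₁=-0.012, ω₁=-1.584, θ₂=-0.017, ω₂=-0.320
apply F[8]=-5.635 → step 9: x=0.100, v=0.945, θ₁=-0.042, ω₁=-1.439, θ₂=-0.024, ω₂=-0.315
apply F[9]=-10.000 → step 10: x=0.117, v=0.816, θ₁=-0.069, ω₁=-1.203, θ₂=-0.030, ω₂=-0.297
apply F[10]=-10.000 → step 11: x=0.132, v=0.690, θ₁=-0.091, ω₁=-1.002, θ₂=-0.035, ω₂=-0.267
apply F[11]=-10.000 → step 12: x=0.145, v=0.568, θ₁=-0.109, ω₁=-0.833, θ₂=-0.040, ω₂=-0.226
apply F[12]=-10.000 → step 13: x=0.155, v=0.448, θ₁=-0.124, ω₁=-0.689, θ₂=-0.044, ω₂=-0.176
apply F[13]=-10.000 → step 14: x=0.163, v=0.329, θ₁=-0.137, ω₁=-0.566, θ₂=-0.047, ω₂=-0.119
apply F[14]=-10.000 → step 15: x=0.168, v=0.213, θ₁=-0.147, ω₁=-0.462, θ₂=-0.049, ω₂=-0.056
apply F[15]=-10.000 → step 16: x=0.171, v=0.098, θ₁=-0.155, ω₁=-0.373, θ₂=-0.050, ω₂=0.014
apply F[16]=-10.000 → step 17: x=0.172, v=-0.016, θ₁=-0.162, ω₁=-0.297, θ₂=-0.049, ω₂=0.088
apply F[17]=-10.000 → step 18: x=0.171, v=-0.129, θ₁=-0.167, ω₁=-0.233, θ₂=-0.046, ω₂=0.168
apply F[18]=-10.000 → step 19: x=0.167, v=-0.242, θ₁=-0.171, ω₁=-0.179, θ₂=-0.042, ω₂=0.253
apply F[19]=-10.000 → step 20: x=0.161, v=-0.354, θ₁=-0.174, ω₁=-0.136, θ₂=-0.036, ω₂=0.344
apply F[20]=-10.000 → step 21: x=0.153, v=-0.466, θ₁=-0.177, ω₁=-0.101, θ₂=-0.028, ω₂=0.440
apply F[21]=-10.000 → step 22: x=0.142, v=-0.578, θ₁=-0.179, ω₁=-0.076, θ₂=-0.018, ω₂=0.542
apply F[22]=-10.000 → step 23: x=0.130, v=-0.690, θ₁=-0.180, ω₁=-0.059, θ₂=-0.006, ω₂=0.651
apply F[23]=-10.000 → step 24: x=0.115, v=-0.803, θ₁=-0.181, ω₁=-0.050, θ₂=0.008, ω₂=0.766
apply F[24]=-10.000 → step 25: x=0.098, v=-0.915, θ₁=-0.182, ω₁=-0.051, θ₂=0.024, ω₂=0.890
apply F[25]=-10.000 → step 26: x=0.078, v=-1.029, θ₁=-0.183, ω₁=-0.059, θ₂=0.044, ω₂=1.021
apply F[26]=-10.000 → step 27: x=0.056, v=-1.143, θ₁=-0.184, ω₁=-0.073, θ₂=0.065, ω₂=1.160
max |θ₂| = 0.065 ≤ 0.152 over all 28 states.

Answer: never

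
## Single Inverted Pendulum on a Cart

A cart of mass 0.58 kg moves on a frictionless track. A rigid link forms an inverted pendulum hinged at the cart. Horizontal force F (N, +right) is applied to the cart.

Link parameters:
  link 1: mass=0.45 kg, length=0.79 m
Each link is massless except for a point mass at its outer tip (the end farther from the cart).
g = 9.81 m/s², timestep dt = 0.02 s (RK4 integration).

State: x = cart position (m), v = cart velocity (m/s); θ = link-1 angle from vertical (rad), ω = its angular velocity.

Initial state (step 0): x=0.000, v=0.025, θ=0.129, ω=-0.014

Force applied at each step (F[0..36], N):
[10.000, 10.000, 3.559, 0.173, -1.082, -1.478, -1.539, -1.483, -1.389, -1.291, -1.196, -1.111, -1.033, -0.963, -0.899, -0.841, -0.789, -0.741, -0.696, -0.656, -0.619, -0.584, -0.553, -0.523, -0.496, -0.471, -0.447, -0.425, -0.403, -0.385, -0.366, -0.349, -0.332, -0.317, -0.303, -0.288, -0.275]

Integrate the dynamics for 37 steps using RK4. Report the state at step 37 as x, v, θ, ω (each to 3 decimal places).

Answer: x=0.196, v=-0.004, θ=-0.025, ω=0.036

Derivation:
apply F[0]=+10.000 → step 1: x=0.004, v=0.347, θ=0.125, ω=-0.386
apply F[1]=+10.000 → step 2: x=0.014, v=0.670, θ=0.114, ω=-0.763
apply F[2]=+3.559 → step 3: x=0.028, v=0.777, θ=0.097, ω=-0.871
apply F[3]=+0.173 → step 4: x=0.044, v=0.770, θ=0.080, ω=-0.841
apply F[4]=-1.082 → step 5: x=0.059, v=0.723, θ=0.064, ω=-0.763
apply F[5]=-1.478 → step 6: x=0.073, v=0.664, θ=0.050, ω=-0.675
apply F[6]=-1.539 → step 7: x=0.085, v=0.605, θ=0.037, ω=-0.589
apply F[7]=-1.483 → step 8: x=0.097, v=0.549, θ=0.026, ω=-0.511
apply F[8]=-1.389 → step 9: x=0.107, v=0.498, θ=0.017, ω=-0.441
apply F[9]=-1.291 → step 10: x=0.117, v=0.451, θ=0.008, ω=-0.379
apply F[10]=-1.196 → step 11: x=0.125, v=0.409, θ=0.001, ω=-0.325
apply F[11]=-1.111 → step 12: x=0.133, v=0.371, θ=-0.005, ω=-0.277
apply F[12]=-1.033 → step 13: x=0.140, v=0.337, θ=-0.010, ω=-0.235
apply F[13]=-0.963 → step 14: x=0.147, v=0.305, θ=-0.014, ω=-0.198
apply F[14]=-0.899 → step 15: x=0.153, v=0.277, θ=-0.018, ω=-0.166
apply F[15]=-0.841 → step 16: x=0.158, v=0.251, θ=-0.021, ω=-0.138
apply F[16]=-0.789 → step 17: x=0.163, v=0.227, θ=-0.023, ω=-0.113
apply F[17]=-0.741 → step 18: x=0.167, v=0.205, θ=-0.025, ω=-0.092
apply F[18]=-0.696 → step 19: x=0.171, v=0.185, θ=-0.027, ω=-0.073
apply F[19]=-0.656 → step 20: x=0.174, v=0.167, θ=-0.028, ω=-0.057
apply F[20]=-0.619 → step 21: x=0.177, v=0.150, θ=-0.029, ω=-0.042
apply F[21]=-0.584 → step 22: x=0.180, v=0.134, θ=-0.030, ω=-0.030
apply F[22]=-0.553 → step 23: x=0.183, v=0.120, θ=-0.031, ω=-0.019
apply F[23]=-0.523 → step 24: x=0.185, v=0.106, θ=-0.031, ω=-0.010
apply F[24]=-0.496 → step 25: x=0.187, v=0.094, θ=-0.031, ω=-0.002
apply F[25]=-0.471 → step 26: x=0.189, v=0.082, θ=-0.031, ω=0.005
apply F[26]=-0.447 → step 27: x=0.190, v=0.072, θ=-0.031, ω=0.011
apply F[27]=-0.425 → step 28: x=0.192, v=0.062, θ=-0.030, ω=0.016
apply F[28]=-0.403 → step 29: x=0.193, v=0.052, θ=-0.030, ω=0.020
apply F[29]=-0.385 → step 30: x=0.194, v=0.044, θ=-0.030, ω=0.024
apply F[30]=-0.366 → step 31: x=0.195, v=0.036, θ=-0.029, ω=0.027
apply F[31]=-0.349 → step 32: x=0.195, v=0.028, θ=-0.029, ω=0.030
apply F[32]=-0.332 → step 33: x=0.196, v=0.021, θ=-0.028, ω=0.032
apply F[33]=-0.317 → step 34: x=0.196, v=0.014, θ=-0.027, ω=0.033
apply F[34]=-0.303 → step 35: x=0.196, v=0.008, θ=-0.027, ω=0.035
apply F[35]=-0.288 → step 36: x=0.196, v=0.002, θ=-0.026, ω=0.036
apply F[36]=-0.275 → step 37: x=0.196, v=-0.004, θ=-0.025, ω=0.036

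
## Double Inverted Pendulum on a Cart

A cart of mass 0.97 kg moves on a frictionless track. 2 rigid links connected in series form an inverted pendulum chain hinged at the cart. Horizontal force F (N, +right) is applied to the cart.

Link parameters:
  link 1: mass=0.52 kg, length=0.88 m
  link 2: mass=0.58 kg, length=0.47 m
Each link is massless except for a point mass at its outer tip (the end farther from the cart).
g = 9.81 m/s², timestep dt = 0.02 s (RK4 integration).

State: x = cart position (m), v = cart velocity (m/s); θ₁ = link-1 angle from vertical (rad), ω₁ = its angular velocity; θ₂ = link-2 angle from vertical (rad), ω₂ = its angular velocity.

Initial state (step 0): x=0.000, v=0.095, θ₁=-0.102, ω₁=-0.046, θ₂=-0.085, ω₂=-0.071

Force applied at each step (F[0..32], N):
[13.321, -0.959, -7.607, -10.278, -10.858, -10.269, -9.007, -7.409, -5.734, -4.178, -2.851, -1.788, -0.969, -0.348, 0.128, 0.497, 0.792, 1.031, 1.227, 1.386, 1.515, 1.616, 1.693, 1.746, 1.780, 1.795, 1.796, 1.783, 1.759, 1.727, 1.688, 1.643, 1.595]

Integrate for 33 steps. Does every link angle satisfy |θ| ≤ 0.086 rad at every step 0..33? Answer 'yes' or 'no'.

Answer: no

Derivation:
apply F[0]=+13.321 → step 1: x=0.005, v=0.389, θ₁=-0.107, ω₁=-0.405, θ₂=-0.086, ω₂=-0.058
apply F[1]=-0.959 → step 2: x=0.013, v=0.393, θ₁=-0.115, ω₁=-0.440, θ₂=-0.087, ω₂=-0.037
apply F[2]=-7.607 → step 3: x=0.019, v=0.264, θ₁=-0.123, ω₁=-0.329, θ₂=-0.088, ω₂=-0.008
apply F[3]=-10.278 → step 4: x=0.023, v=0.083, θ₁=-0.128, ω₁=-0.163, θ₂=-0.088, ω₂=0.029
apply F[4]=-10.858 → step 5: x=0.022, v=-0.109, θ₁=-0.129, ω₁=0.013, θ₂=-0.087, ω₂=0.070
apply F[5]=-10.269 → step 6: x=0.018, v=-0.290, θ₁=-0.127, ω₁=0.176, θ₂=-0.085, ω₂=0.111
apply F[6]=-9.007 → step 7: x=0.011, v=-0.445, θ₁=-0.122, ω₁=0.313, θ₂=-0.082, ω₂=0.151
apply F[7]=-7.409 → step 8: x=0.001, v=-0.570, θ₁=-0.115, ω₁=0.417, θ₂=-0.079, ω₂=0.186
apply F[8]=-5.734 → step 9: x=-0.011, v=-0.663, θ₁=-0.106, ω₁=0.489, θ₂=-0.075, ω₂=0.217
apply F[9]=-4.178 → step 10: x=-0.025, v=-0.727, θ₁=-0.096, ω₁=0.532, θ₂=-0.070, ω₂=0.242
apply F[10]=-2.851 → step 11: x=-0.040, v=-0.766, θ₁=-0.085, ω₁=0.550, θ₂=-0.065, ω₂=0.262
apply F[11]=-1.788 → step 12: x=-0.056, v=-0.786, θ₁=-0.074, ω₁=0.551, θ₂=-0.060, ω₂=0.277
apply F[12]=-0.969 → step 13: x=-0.071, v=-0.791, θ₁=-0.063, ω₁=0.539, θ₂=-0.054, ω₂=0.287
apply F[13]=-0.348 → step 14: x=-0.087, v=-0.786, θ₁=-0.052, ω₁=0.518, θ₂=-0.048, ω₂=0.292
apply F[14]=+0.128 → step 15: x=-0.103, v=-0.773, θ₁=-0.042, ω₁=0.492, θ₂=-0.042, ω₂=0.294
apply F[15]=+0.497 → step 16: x=-0.118, v=-0.754, θ₁=-0.033, ω₁=0.464, θ₂=-0.036, ω₂=0.293
apply F[16]=+0.792 → step 17: x=-0.133, v=-0.732, θ₁=-0.024, ω₁=0.433, θ₂=-0.031, ω₂=0.288
apply F[17]=+1.031 → step 18: x=-0.147, v=-0.706, θ₁=-0.016, ω₁=0.402, θ₂=-0.025, ω₂=0.281
apply F[18]=+1.227 → step 19: x=-0.161, v=-0.678, θ₁=-0.008, ω₁=0.370, θ₂=-0.019, ω₂=0.272
apply F[19]=+1.386 → step 20: x=-0.174, v=-0.649, θ₁=-0.001, ω₁=0.339, θ₂=-0.014, ω₂=0.261
apply F[20]=+1.515 → step 21: x=-0.187, v=-0.618, θ₁=0.006, ω₁=0.308, θ₂=-0.009, ω₂=0.249
apply F[21]=+1.616 → step 22: x=-0.199, v=-0.587, θ₁=0.012, ω₁=0.278, θ₂=-0.004, ω₂=0.235
apply F[22]=+1.693 → step 23: x=-0.211, v=-0.555, θ₁=0.017, ω₁=0.249, θ₂=0.000, ω₂=0.221
apply F[23]=+1.746 → step 24: x=-0.221, v=-0.523, θ₁=0.022, ω₁=0.221, θ₂=0.005, ω₂=0.207
apply F[24]=+1.780 → step 25: x=-0.232, v=-0.492, θ₁=0.026, ω₁=0.195, θ₂=0.009, ω₂=0.192
apply F[25]=+1.795 → step 26: x=-0.241, v=-0.461, θ₁=0.029, ω₁=0.170, θ₂=0.012, ω₂=0.177
apply F[26]=+1.796 → step 27: x=-0.250, v=-0.431, θ₁=0.033, ω₁=0.147, θ₂=0.016, ω₂=0.162
apply F[27]=+1.783 → step 28: x=-0.258, v=-0.402, θ₁=0.035, ω₁=0.126, θ₂=0.019, ω₂=0.147
apply F[28]=+1.759 → step 29: x=-0.266, v=-0.374, θ₁=0.038, ω₁=0.106, θ₂=0.022, ω₂=0.133
apply F[29]=+1.727 → step 30: x=-0.273, v=-0.347, θ₁=0.039, ω₁=0.088, θ₂=0.024, ω₂=0.119
apply F[30]=+1.688 → step 31: x=-0.280, v=-0.321, θ₁=0.041, ω₁=0.071, θ₂=0.026, ω₂=0.106
apply F[31]=+1.643 → step 32: x=-0.286, v=-0.296, θ₁=0.042, ω₁=0.056, θ₂=0.028, ω₂=0.093
apply F[32]=+1.595 → step 33: x=-0.292, v=-0.273, θ₁=0.043, ω₁=0.042, θ₂=0.030, ω₂=0.081
Max |angle| over trajectory = 0.129 rad; bound = 0.086 → exceeded.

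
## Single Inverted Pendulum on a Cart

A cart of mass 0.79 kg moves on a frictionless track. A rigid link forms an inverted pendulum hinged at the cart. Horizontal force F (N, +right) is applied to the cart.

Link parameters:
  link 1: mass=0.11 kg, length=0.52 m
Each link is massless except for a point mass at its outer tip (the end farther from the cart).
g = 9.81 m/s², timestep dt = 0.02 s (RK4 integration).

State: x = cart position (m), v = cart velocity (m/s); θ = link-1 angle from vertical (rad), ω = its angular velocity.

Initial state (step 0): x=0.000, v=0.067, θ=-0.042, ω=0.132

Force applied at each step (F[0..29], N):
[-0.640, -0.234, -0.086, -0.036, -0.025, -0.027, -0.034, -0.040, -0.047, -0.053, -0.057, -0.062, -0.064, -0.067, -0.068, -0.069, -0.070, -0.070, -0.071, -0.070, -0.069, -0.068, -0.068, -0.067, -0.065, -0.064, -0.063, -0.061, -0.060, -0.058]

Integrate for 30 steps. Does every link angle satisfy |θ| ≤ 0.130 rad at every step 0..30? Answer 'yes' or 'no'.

apply F[0]=-0.640 → step 1: x=0.001, v=0.052, θ=-0.039, ω=0.146
apply F[1]=-0.234 → step 2: x=0.002, v=0.047, θ=-0.036, ω=0.141
apply F[2]=-0.086 → step 3: x=0.003, v=0.046, θ=-0.034, ω=0.130
apply F[3]=-0.036 → step 4: x=0.004, v=0.046, θ=-0.031, ω=0.118
apply F[4]=-0.025 → step 5: x=0.005, v=0.046, θ=-0.029, ω=0.106
apply F[5]=-0.027 → step 6: x=0.006, v=0.046, θ=-0.027, ω=0.095
apply F[6]=-0.034 → step 7: x=0.007, v=0.046, θ=-0.025, ω=0.086
apply F[7]=-0.040 → step 8: x=0.008, v=0.046, θ=-0.023, ω=0.077
apply F[8]=-0.047 → step 9: x=0.009, v=0.045, θ=-0.022, ω=0.070
apply F[9]=-0.053 → step 10: x=0.009, v=0.044, θ=-0.021, ω=0.063
apply F[10]=-0.057 → step 11: x=0.010, v=0.043, θ=-0.019, ω=0.057
apply F[11]=-0.062 → step 12: x=0.011, v=0.042, θ=-0.018, ω=0.052
apply F[12]=-0.064 → step 13: x=0.012, v=0.041, θ=-0.017, ω=0.048
apply F[13]=-0.067 → step 14: x=0.013, v=0.040, θ=-0.016, ω=0.044
apply F[14]=-0.068 → step 15: x=0.014, v=0.039, θ=-0.016, ω=0.040
apply F[15]=-0.069 → step 16: x=0.014, v=0.037, θ=-0.015, ω=0.037
apply F[16]=-0.070 → step 17: x=0.015, v=0.036, θ=-0.014, ω=0.034
apply F[17]=-0.070 → step 18: x=0.016, v=0.035, θ=-0.013, ω=0.032
apply F[18]=-0.071 → step 19: x=0.017, v=0.033, θ=-0.013, ω=0.029
apply F[19]=-0.070 → step 20: x=0.017, v=0.032, θ=-0.012, ω=0.027
apply F[20]=-0.069 → step 21: x=0.018, v=0.030, θ=-0.012, ω=0.026
apply F[21]=-0.068 → step 22: x=0.018, v=0.029, θ=-0.011, ω=0.024
apply F[22]=-0.068 → step 23: x=0.019, v=0.027, θ=-0.011, ω=0.023
apply F[23]=-0.067 → step 24: x=0.019, v=0.026, θ=-0.010, ω=0.021
apply F[24]=-0.065 → step 25: x=0.020, v=0.025, θ=-0.010, ω=0.020
apply F[25]=-0.064 → step 26: x=0.020, v=0.023, θ=-0.010, ω=0.019
apply F[26]=-0.063 → step 27: x=0.021, v=0.022, θ=-0.009, ω=0.018
apply F[27]=-0.061 → step 28: x=0.021, v=0.021, θ=-0.009, ω=0.017
apply F[28]=-0.060 → step 29: x=0.022, v=0.019, θ=-0.008, ω=0.016
apply F[29]=-0.058 → step 30: x=0.022, v=0.018, θ=-0.008, ω=0.016
Max |angle| over trajectory = 0.042 rad; bound = 0.130 → within bound.

Answer: yes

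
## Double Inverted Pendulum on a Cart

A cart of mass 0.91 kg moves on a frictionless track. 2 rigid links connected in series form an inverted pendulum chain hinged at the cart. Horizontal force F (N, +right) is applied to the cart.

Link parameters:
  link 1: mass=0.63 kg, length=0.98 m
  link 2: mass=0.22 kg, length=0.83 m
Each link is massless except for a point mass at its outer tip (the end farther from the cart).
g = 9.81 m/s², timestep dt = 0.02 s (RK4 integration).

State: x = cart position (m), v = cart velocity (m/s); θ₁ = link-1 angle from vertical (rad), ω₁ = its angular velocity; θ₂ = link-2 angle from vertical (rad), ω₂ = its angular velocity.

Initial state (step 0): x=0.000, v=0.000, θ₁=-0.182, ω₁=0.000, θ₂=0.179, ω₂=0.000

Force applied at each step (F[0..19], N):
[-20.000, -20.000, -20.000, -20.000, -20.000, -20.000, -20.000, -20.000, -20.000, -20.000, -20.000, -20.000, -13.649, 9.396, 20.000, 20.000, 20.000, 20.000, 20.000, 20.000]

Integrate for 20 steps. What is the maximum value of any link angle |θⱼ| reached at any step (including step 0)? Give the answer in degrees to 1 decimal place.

Answer: 61.9°

Derivation:
apply F[0]=-20.000 → step 1: x=-0.004, v=-0.397, θ₁=-0.179, ω₁=0.333, θ₂=0.180, ω₂=0.145
apply F[1]=-20.000 → step 2: x=-0.016, v=-0.797, θ₁=-0.169, ω₁=0.671, θ₂=0.185, ω₂=0.285
apply F[2]=-20.000 → step 3: x=-0.036, v=-1.201, θ₁=-0.152, ω₁=1.020, θ₂=0.192, ω₂=0.415
apply F[3]=-20.000 → step 4: x=-0.064, v=-1.613, θ₁=-0.128, ω₁=1.384, θ₂=0.201, ω₂=0.530
apply F[4]=-20.000 → step 5: x=-0.100, v=-2.033, θ₁=-0.096, ω₁=1.768, θ₂=0.213, ω₂=0.625
apply F[5]=-20.000 → step 6: x=-0.145, v=-2.462, θ₁=-0.057, ω₁=2.175, θ₂=0.226, ω₂=0.695
apply F[6]=-20.000 → step 7: x=-0.199, v=-2.898, θ₁=-0.009, ω₁=2.605, θ₂=0.240, ω₂=0.735
apply F[7]=-20.000 → step 8: x=-0.261, v=-3.338, θ₁=0.047, ω₁=3.056, θ₂=0.255, ω₂=0.746
apply F[8]=-20.000 → step 9: x=-0.332, v=-3.773, θ₁=0.113, ω₁=3.518, θ₂=0.270, ω₂=0.731
apply F[9]=-20.000 → step 10: x=-0.412, v=-4.192, θ₁=0.188, ω₁=3.977, θ₂=0.284, ω₂=0.702
apply F[10]=-20.000 → step 11: x=-0.500, v=-4.579, θ₁=0.272, ω₁=4.412, θ₂=0.298, ω₂=0.678
apply F[11]=-20.000 → step 12: x=-0.595, v=-4.919, θ₁=0.364, ω₁=4.803, θ₂=0.312, ω₂=0.686
apply F[12]=-13.649 → step 13: x=-0.695, v=-5.083, θ₁=0.463, ω₁=5.025, θ₂=0.326, ω₂=0.742
apply F[13]=+9.396 → step 14: x=-0.794, v=-4.800, θ₁=0.561, ω₁=4.860, θ₂=0.341, ω₂=0.790
apply F[14]=+20.000 → step 15: x=-0.885, v=-4.349, θ₁=0.656, ω₁=4.595, θ₂=0.357, ω₂=0.798
apply F[15]=+20.000 → step 16: x=-0.968, v=-3.925, θ₁=0.746, ω₁=4.395, θ₂=0.373, ω₂=0.785
apply F[16]=+20.000 → step 17: x=-1.042, v=-3.521, θ₁=0.832, ω₁=4.253, θ₂=0.388, ω₂=0.750
apply F[17]=+20.000 → step 18: x=-1.109, v=-3.132, θ₁=0.916, ω₁=4.161, θ₂=0.403, ω₂=0.697
apply F[18]=+20.000 → step 19: x=-1.168, v=-2.753, θ₁=0.999, ω₁=4.113, θ₂=0.416, ω₂=0.630
apply F[19]=+20.000 → step 20: x=-1.219, v=-2.378, θ₁=1.081, ω₁=4.105, θ₂=0.428, ω₂=0.554
Max |angle| over trajectory = 1.081 rad = 61.9°.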